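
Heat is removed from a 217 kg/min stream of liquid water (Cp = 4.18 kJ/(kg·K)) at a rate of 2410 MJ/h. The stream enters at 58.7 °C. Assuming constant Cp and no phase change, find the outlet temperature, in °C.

Q = 2410 MJ/h = 40167 kJ/min
ΔT = Q/(ṁ·Cp) = 40167/(217×4.18) = 44.282 K
T_out = 58.7 − 44.282 = 14.418 °C

T_out = 14.4 °C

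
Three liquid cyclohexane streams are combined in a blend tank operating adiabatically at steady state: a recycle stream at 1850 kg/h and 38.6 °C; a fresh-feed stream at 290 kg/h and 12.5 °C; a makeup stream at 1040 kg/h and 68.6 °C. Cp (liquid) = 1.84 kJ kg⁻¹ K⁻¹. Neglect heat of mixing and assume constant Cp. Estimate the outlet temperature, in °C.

Energy balance with Q = 0: Σ ṁᵢCp,ᵢ(T_out − Tᵢ) = 0
Σ ṁᵢCp,ᵢTᵢ = 1850×1.84×38.6 + 290×1.84×12.5 + 1040×1.84×68.6 = 269340
Σ ṁᵢCp,ᵢ = 1850×1.84 + 290×1.84 + 1040×1.84 = 5851.2
T_out = 269340 / 5851.2 = 46.031 °C

T_out = 46.0 °C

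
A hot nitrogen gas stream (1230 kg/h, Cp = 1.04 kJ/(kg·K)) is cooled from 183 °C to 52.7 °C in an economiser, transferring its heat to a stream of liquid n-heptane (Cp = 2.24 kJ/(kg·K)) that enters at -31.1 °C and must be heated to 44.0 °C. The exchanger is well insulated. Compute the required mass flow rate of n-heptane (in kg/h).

Heat released by hot stream: Q = 1230 × 1.04 × (183 − 52.7) = 166680 kJ/h
Energy balance on cold side (adiabatic exchanger): Q = ṁ_c·Cp_c·(T_c,out − T_c,in)
ṁ_c = 166680 / [2.24 × (44.0 − -31.1)] = 990.82 kg/h

ṁ_c = 991 kg/h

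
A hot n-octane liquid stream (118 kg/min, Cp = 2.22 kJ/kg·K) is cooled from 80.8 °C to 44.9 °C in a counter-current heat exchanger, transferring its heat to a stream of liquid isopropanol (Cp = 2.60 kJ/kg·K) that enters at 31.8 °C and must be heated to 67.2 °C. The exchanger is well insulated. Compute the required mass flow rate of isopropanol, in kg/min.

Heat released by hot stream: Q = 118 × 2.22 × (80.8 − 44.9) = 9404.4 kJ/min
Energy balance on cold side (adiabatic exchanger): Q = ṁ_c·Cp_c·(T_c,out − T_c,in)
ṁ_c = 9404.4 / [2.60 × (67.2 − 31.8)] = 102.18 kg/min

ṁ_c = 102 kg/min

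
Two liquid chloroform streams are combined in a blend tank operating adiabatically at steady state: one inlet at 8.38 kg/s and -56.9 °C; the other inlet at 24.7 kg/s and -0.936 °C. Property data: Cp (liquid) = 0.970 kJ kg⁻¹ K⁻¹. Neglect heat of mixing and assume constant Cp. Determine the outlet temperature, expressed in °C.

Energy balance with Q = 0: Σ ṁᵢCp,ᵢ(T_out − Tᵢ) = 0
T_out = Σ ṁᵢCp,ᵢTᵢ / Σ ṁᵢCp,ᵢ
      = -484.94 / 32.088 = -15.113 °C

T_out = -15.1 °C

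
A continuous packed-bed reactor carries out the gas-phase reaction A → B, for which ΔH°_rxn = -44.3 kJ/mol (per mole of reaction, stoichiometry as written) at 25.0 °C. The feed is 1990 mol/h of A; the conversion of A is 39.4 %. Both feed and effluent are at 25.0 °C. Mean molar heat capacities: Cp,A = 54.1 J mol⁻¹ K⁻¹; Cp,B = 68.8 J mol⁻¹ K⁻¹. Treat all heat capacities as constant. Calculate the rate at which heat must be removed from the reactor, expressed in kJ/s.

Q_out = 9.65 kJ/s

Extent of reaction ξ = 0.394 × 1990 = 784.06 mol/h
Reaction term: ξ·ΔH°_rxn = 784.06 × -44.3 = -34734 kJ/h
Q = ΔH = -34734 kJ/h = -9.6483 kW
Heat removed = 9.6483 kJ/s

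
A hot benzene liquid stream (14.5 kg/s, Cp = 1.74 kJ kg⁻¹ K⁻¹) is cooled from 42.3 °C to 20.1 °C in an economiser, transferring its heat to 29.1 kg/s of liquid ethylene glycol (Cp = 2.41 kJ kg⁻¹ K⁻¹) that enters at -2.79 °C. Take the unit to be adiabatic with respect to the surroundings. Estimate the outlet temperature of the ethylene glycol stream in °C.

Heat released by hot stream: Q = 14.5 × 1.74 × (42.3 − 20.1) = 560.11 kJ/s
Energy balance on cold side (adiabatic exchanger): Q = ṁ_c·Cp_c·(T_c,out − T_c,in)
T_c,out = -2.79 + 560.11/(29.1 × 2.41) = 5.1966 °C

T_c,out = 5.20 °C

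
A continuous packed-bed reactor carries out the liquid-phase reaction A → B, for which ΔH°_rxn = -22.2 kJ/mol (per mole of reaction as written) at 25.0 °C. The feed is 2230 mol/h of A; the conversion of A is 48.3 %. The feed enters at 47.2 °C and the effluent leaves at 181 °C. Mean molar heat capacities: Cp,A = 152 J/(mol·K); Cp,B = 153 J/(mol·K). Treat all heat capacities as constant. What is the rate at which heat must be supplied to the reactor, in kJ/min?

Q_in = 360 kJ/min

Extent of reaction ξ = 0.483 × 2230 = 1077.1 mol/h
Reaction term: ξ·ΔH°_rxn = 1077.1 × -22.2 = -23911 kJ/h
Sensible, feed 47.2→25 °C: -7524.9 kJ/h
Outlet flows (mol/h): A 1152.9, B 1077.1
Sensible, products 25→181 °C: 53046 kJ/h
Q = ΔH = 21609 kJ/h = 6.0026 kW
Heat supplied = 360.16 kJ/min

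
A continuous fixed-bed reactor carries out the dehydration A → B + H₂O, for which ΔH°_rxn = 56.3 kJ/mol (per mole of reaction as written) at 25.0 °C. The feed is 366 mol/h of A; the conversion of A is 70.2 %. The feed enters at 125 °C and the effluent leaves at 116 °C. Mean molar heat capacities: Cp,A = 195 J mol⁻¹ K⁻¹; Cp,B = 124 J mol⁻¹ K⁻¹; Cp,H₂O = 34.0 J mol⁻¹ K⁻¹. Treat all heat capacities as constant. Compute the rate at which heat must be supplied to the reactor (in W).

Extent of reaction ξ = 0.702 × 366 = 256.93 mol/h
Reaction term: ξ·ΔH°_rxn = 256.93 × 56.3 = 14465 kJ/h
Sensible, feed 125→25 °C: -7137 kJ/h
Outlet flows (mol/h): A 109.07, B 256.93, H₂O 256.93
Sensible, products 25→116 °C: 5629.6 kJ/h
Q = ΔH = 12958 kJ/h = 3.5994 kW
Heat supplied = 3599.4 W

Q_in = 3600 W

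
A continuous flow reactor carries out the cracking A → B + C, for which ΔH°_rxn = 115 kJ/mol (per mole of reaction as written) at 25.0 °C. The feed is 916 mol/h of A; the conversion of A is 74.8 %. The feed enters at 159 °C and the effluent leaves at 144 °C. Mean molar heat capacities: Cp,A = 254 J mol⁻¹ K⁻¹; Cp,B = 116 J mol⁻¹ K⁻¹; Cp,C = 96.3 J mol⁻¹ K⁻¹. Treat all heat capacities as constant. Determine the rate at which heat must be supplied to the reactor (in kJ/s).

Q_in = 20.0 kJ/s

Extent of reaction ξ = 0.748 × 916 = 685.17 mol/h
Reaction term: ξ·ΔH°_rxn = 685.17 × 115 = 78794 kJ/h
Sensible, feed 159→25 °C: -31177 kJ/h
Outlet flows (mol/h): A 230.83, B 685.17, C 685.17
Sensible, products 25→144 °C: 24287 kJ/h
Q = ΔH = 71904 kJ/h = 19.973 kW
Heat supplied = 19.973 kJ/s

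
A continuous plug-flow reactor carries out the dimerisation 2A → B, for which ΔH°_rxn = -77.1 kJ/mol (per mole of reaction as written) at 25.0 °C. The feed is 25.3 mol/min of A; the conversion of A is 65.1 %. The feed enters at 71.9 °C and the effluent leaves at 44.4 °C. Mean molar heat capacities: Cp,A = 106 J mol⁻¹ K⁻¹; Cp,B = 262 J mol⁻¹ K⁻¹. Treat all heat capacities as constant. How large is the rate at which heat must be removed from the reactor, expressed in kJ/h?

Extent of reaction ξ = 0.651 × 25.3 / 2 = 8.2352 mol/min
Reaction term: ξ·ΔH°_rxn = 8.2352 × -77.1 = -634.93 kJ/min
Sensible, feed 71.9→25 °C: -125.78 kJ/min
Outlet flows (mol/min): A 8.8297, B 8.2352
Sensible, products 25→44.4 °C: 60.015 kJ/min
Q = ΔH = -700.69 kJ/min = -11.678 kW
Heat removed = 42041 kJ/h

Q_out = 42000 kJ/h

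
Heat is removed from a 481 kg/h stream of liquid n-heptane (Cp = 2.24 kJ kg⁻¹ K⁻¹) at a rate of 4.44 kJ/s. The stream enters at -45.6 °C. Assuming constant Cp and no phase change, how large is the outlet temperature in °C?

T_out = -60.4 °C

Q = 4.44 kJ/s = 15984 kJ/h
ΔT = Q/(ṁ·Cp) = 15984/(481×2.24) = 14.835 K
T_out = -45.6 − 14.835 = -60.435 °C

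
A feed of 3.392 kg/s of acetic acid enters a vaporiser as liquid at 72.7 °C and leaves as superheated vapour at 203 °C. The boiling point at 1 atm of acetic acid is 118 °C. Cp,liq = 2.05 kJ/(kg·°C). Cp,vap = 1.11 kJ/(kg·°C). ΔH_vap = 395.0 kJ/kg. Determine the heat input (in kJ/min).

Q = 118000 kJ/min

liquid 72.7→118 °C: 92.865 kJ/kg
vaporisation at 118 °C: 395 kJ/kg
vapour 118→203 °C: 94.35 kJ/kg
Δh = 92.865 + 395 + 94.35 = 582.22 kJ/kg
Q = ṁ·Δh = 3.392 kg/s × 582.22 kJ/kg = 1974.9 kJ/s
|Q| = 1974.9 kW = 118490 kJ/min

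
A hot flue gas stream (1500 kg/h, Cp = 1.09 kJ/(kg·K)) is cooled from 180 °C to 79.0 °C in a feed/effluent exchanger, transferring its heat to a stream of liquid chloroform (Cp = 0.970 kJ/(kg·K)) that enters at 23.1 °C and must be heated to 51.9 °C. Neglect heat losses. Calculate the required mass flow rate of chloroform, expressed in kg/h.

ṁ_c = 5910 kg/h

Heat released by hot stream: Q = 1500 × 1.09 × (180 − 79.0) = 165140 kJ/h
Energy balance on cold side (adiabatic exchanger): Q = ṁ_c·Cp_c·(T_c,out − T_c,in)
ṁ_c = 165140 / [0.970 × (51.9 − 23.1)] = 5911.2 kg/h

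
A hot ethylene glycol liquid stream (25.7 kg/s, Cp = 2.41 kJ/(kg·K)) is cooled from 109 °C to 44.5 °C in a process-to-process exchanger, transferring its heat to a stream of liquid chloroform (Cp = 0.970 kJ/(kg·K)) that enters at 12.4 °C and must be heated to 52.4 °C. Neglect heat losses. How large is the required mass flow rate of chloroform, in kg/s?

Heat released by hot stream: Q = 25.7 × 2.41 × (109 − 44.5) = 3994.9 kJ/s
Energy balance on cold side (adiabatic exchanger): Q = ṁ_c·Cp_c·(T_c,out − T_c,in)
ṁ_c = 3994.9 / [0.970 × (52.4 − 12.4)] = 102.96 kg/s

ṁ_c = 103 kg/s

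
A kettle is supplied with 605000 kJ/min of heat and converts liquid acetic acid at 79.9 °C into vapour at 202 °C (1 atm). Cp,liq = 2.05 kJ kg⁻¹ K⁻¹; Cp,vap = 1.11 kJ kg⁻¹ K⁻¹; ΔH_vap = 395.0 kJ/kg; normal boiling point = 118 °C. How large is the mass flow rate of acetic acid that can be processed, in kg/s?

ṁ = 17.8 kg/s

Δh = 2.05×(118−79.9) + 395.0 + 1.11×(202−118) = 566.35 kJ/kg
Q = 605000 kJ/min = 10083 kJ/s = 10083 kJ/s
ṁ = Q/Δh = 10083 / 566.35 = 17.804 kg/s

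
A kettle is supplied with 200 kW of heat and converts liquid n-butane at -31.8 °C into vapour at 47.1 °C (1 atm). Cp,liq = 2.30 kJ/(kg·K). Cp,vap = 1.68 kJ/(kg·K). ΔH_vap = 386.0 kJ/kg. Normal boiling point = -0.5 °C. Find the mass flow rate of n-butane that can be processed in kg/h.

Δh = 2.30×(-0.5−-31.8) + 386.0 + 1.68×(47.1−-0.5) = 537.96 kJ/kg
Q = 200 kW = 200 kJ/s = 720000 kJ/h
ṁ = Q/Δh = 720000 / 537.96 = 1338.4 kg/h

ṁ = 1340 kg/h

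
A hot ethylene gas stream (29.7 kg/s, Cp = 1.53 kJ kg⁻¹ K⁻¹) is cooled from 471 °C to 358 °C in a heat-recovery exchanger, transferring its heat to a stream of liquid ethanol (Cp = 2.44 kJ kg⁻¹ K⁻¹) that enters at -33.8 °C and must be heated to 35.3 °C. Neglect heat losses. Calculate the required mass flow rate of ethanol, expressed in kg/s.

ṁ_c = 30.5 kg/s

Heat released by hot stream: Q = 29.7 × 1.53 × (471 − 358) = 5134.8 kJ/s
Energy balance on cold side (adiabatic exchanger): Q = ṁ_c·Cp_c·(T_c,out − T_c,in)
ṁ_c = 5134.8 / [2.44 × (35.3 − -33.8)] = 30.455 kg/s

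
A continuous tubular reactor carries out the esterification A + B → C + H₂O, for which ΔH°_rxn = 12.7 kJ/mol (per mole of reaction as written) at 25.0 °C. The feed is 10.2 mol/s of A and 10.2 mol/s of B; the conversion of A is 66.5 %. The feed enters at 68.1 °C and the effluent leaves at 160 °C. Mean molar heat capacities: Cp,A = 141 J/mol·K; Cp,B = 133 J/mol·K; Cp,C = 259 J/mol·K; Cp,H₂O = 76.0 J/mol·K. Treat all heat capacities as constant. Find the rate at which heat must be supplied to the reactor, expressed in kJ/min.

Q_in = 23900 kJ/min

Extent of reaction ξ = 0.665 × 10.2 = 6.783 mol/s
Reaction term: ξ·ΔH°_rxn = 6.783 × 12.7 = 86.144 kJ/s
Sensible, feed 68.1→25 °C: -120.46 kJ/s
Outlet flows (mol/s): A 3.417, B 3.417, C 6.783, H₂O 6.783
Sensible, products 25→160 °C: 433.16 kJ/s
Q = ΔH = 398.84 kJ/s = 398.84 kW
Heat supplied = 23931 kJ/min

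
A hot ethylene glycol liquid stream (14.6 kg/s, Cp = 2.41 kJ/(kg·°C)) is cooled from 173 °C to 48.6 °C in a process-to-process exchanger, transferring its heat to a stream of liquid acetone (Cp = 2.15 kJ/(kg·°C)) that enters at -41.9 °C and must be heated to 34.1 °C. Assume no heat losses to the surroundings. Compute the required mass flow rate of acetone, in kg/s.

ṁ_c = 26.8 kg/s

Heat released by hot stream: Q = 14.6 × 2.41 × (173 − 48.6) = 4377.1 kJ/s
Energy balance on cold side (adiabatic exchanger): Q = ṁ_c·Cp_c·(T_c,out − T_c,in)
ṁ_c = 4377.1 / [2.15 × (34.1 − -41.9)] = 26.788 kg/s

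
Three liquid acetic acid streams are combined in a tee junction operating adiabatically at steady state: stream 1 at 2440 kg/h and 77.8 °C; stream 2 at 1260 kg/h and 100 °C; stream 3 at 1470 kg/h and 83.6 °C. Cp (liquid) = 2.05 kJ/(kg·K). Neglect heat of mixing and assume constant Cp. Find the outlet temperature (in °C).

Energy balance with Q = 0: Σ ṁᵢCp,ᵢ(T_out − Tᵢ) = 0
T_out = Σ ṁᵢCp,ᵢTᵢ / Σ ṁᵢCp,ᵢ
      = 899380 / 10598 = 84.86 °C

T_out = 84.9 °C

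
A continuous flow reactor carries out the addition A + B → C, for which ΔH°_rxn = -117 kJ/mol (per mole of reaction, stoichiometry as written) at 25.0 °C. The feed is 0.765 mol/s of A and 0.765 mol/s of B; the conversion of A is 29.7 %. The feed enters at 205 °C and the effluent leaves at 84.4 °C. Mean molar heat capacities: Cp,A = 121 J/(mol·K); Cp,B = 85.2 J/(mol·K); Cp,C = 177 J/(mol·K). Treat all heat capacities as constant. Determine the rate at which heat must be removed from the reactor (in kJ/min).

Extent of reaction ξ = 0.297 × 0.765 = 0.2272 mol/s
Reaction term: ξ·ΔH°_rxn = 0.2272 × -117 = -26.583 kJ/s
Sensible, feed 205→25 °C: -28.394 kJ/s
Outlet flows (mol/s): A 0.5378, B 0.5378, C 0.2272
Sensible, products 25→84.4 °C: 8.9759 kJ/s
Q = ΔH = -46.001 kJ/s = -46.001 kW
Heat removed = 2760.1 kJ/min

Q_out = 2760 kJ/min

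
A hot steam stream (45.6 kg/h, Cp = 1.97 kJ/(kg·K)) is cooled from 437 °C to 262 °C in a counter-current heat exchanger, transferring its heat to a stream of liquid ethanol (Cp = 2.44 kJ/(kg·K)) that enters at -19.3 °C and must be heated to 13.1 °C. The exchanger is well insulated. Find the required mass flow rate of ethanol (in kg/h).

Heat released by hot stream: Q = 45.6 × 1.97 × (437 − 262) = 15721 kJ/h
Energy balance on cold side (adiabatic exchanger): Q = ṁ_c·Cp_c·(T_c,out − T_c,in)
ṁ_c = 15721 / [2.44 × (13.1 − -19.3)] = 198.85 kg/h

ṁ_c = 199 kg/h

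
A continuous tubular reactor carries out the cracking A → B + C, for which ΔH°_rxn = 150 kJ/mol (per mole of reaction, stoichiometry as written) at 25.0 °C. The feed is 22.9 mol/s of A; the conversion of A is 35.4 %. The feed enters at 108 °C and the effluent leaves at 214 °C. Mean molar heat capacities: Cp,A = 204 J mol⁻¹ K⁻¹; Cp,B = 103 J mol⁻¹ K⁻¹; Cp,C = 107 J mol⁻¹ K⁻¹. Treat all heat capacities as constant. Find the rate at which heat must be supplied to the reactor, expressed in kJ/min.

Q_in = 103000 kJ/min

Extent of reaction ξ = 0.354 × 22.9 = 8.1066 mol/s
Reaction term: ξ·ΔH°_rxn = 8.1066 × 150 = 1216 kJ/s
Sensible, feed 108→25 °C: -387.74 kJ/s
Outlet flows (mol/s): A 14.793, B 8.1066, C 8.1066
Sensible, products 25→214 °C: 892.13 kJ/s
Q = ΔH = 1720.4 kJ/s = 1720.4 kW
Heat supplied = 103220 kJ/min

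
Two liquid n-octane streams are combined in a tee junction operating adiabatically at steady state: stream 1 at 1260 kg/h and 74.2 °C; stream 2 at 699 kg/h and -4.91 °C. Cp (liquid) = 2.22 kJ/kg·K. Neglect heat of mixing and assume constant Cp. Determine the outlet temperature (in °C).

Energy balance with Q = 0: Σ ṁᵢCp,ᵢ(T_out − Tᵢ) = 0
Σ ṁᵢCp,ᵢTᵢ = 1260×2.22×74.2 + 699×2.22×-4.91 = 199930
Σ ṁᵢCp,ᵢ = 1260×2.22 + 699×2.22 = 4349
T_out = 199930 / 4349 = 45.972 °C

T_out = 46.0 °C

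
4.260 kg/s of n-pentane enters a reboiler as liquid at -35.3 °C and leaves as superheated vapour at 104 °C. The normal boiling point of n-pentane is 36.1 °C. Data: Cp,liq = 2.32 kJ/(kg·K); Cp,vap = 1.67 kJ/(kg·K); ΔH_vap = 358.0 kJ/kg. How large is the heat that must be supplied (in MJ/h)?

Q = 9770 MJ/h

liquid -35.3→36.1 °C: 165.65 kJ/kg
vaporisation at 36.1 °C: 358 kJ/kg
vapour 36.1→104 °C: 113.39 kJ/kg
Δh = 165.65 + 358 + 113.39 = 637.04 kJ/kg
Q = ṁ·Δh = 4.260 kg/s × 637.04 kJ/kg = 2713.8 kJ/s
|Q| = 2713.8 kW = 9769.7 MJ/h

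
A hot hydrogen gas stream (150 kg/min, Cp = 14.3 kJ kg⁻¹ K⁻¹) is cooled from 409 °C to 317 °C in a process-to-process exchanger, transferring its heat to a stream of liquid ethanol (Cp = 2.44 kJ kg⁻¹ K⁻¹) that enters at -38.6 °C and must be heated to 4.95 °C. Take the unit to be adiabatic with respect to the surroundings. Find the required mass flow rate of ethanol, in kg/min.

ṁ_c = 1860 kg/min

Heat released by hot stream: Q = 150 × 14.3 × (409 − 317) = 197340 kJ/min
Energy balance on cold side (adiabatic exchanger): Q = ṁ_c·Cp_c·(T_c,out − T_c,in)
ṁ_c = 197340 / [2.44 × (4.95 − -38.6)] = 1857.1 kg/min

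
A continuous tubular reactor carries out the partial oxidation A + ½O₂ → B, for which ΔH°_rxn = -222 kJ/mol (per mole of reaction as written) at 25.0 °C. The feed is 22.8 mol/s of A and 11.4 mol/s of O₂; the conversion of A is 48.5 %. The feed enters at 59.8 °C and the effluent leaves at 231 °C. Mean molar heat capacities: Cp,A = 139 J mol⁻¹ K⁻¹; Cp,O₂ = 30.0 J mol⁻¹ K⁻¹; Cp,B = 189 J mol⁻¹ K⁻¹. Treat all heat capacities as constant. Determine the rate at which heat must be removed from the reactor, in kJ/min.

Q_out = 106000 kJ/min

Extent of reaction ξ = 0.485 × 22.8 = 11.058 mol/s
Reaction term: ξ·ΔH°_rxn = 11.058 × -222 = -2454.9 kJ/s
Sensible, feed 59.8→25 °C: -122.19 kJ/s
Outlet flows (mol/s): A 11.742, O₂ 5.871, B 11.058
Sensible, products 25→231 °C: 803.04 kJ/s
Q = ΔH = -1774 kJ/s = -1774 kW
Heat removed = 106440 kJ/min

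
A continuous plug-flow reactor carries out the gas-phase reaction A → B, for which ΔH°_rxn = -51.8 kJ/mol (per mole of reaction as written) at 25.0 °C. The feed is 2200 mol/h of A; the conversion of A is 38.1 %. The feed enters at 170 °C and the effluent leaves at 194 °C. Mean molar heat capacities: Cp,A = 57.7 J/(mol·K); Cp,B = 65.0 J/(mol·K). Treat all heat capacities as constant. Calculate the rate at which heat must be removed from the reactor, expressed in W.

Q_out = 10900 W

Extent of reaction ξ = 0.381 × 2200 = 838.2 mol/h
Reaction term: ξ·ΔH°_rxn = 838.2 × -51.8 = -43419 kJ/h
Sensible, feed 170→25 °C: -18406 kJ/h
Outlet flows (mol/h): A 1361.8, B 838.2
Sensible, products 25→194 °C: 22487 kJ/h
Q = ΔH = -39338 kJ/h = -10.927 kW
Heat removed = 10927 W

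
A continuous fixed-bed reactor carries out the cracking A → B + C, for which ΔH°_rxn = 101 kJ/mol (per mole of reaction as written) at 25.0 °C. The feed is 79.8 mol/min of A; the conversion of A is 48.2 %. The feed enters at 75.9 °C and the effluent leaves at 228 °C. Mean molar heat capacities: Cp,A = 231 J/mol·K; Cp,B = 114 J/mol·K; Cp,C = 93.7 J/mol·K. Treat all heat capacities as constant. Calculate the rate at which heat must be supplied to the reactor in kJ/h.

Extent of reaction ξ = 0.482 × 79.8 = 38.464 mol/min
Reaction term: ξ·ΔH°_rxn = 38.464 × 101 = 3884.8 kJ/min
Sensible, feed 75.9→25 °C: -938.28 kJ/min
Outlet flows (mol/min): A 41.336, B 38.464, C 38.464
Sensible, products 25→228 °C: 3560.1 kJ/min
Q = ΔH = 6506.7 kJ/min = 108.44 kW
Heat supplied = 390400 kJ/h

Q_in = 390000 kJ/h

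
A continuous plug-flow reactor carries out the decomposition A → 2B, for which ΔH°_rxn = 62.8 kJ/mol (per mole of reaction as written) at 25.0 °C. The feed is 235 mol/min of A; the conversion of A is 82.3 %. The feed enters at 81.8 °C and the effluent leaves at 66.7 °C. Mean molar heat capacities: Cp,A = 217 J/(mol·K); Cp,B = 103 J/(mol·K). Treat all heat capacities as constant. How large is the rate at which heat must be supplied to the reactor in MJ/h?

Q_in = 677 MJ/h

Extent of reaction ξ = 0.823 × 235 = 193.41 mol/min
Reaction term: ξ·ΔH°_rxn = 193.41 × 62.8 = 12146 kJ/min
Sensible, feed 81.8→25 °C: -2896.5 kJ/min
Outlet flows (mol/min): A 41.595, B 386.81
Sensible, products 25→66.7 °C: 2037.8 kJ/min
Q = ΔH = 11287 kJ/min = 188.12 kW
Heat supplied = 677.23 MJ/h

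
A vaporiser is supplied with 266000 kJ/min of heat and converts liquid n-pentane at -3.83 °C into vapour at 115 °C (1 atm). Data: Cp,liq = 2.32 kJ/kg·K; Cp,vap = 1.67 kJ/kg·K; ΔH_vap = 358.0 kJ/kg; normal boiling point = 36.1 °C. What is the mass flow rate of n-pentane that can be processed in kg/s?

Δh = 2.32×(36.1−-3.83) + 358.0 + 1.67×(115−36.1) = 582.4 kJ/kg
Q = 266000 kJ/min = 4433.3 kJ/s = 4433.3 kJ/s
ṁ = Q/Δh = 4433.3 / 582.4 = 7.6122 kg/s

ṁ = 7.61 kg/s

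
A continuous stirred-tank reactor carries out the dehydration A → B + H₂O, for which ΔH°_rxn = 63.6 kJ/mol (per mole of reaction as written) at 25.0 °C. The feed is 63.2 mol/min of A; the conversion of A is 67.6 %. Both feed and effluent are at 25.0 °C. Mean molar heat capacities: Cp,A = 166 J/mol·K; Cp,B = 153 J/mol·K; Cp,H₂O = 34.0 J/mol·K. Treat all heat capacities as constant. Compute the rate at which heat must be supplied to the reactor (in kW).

Extent of reaction ξ = 0.676 × 63.2 = 42.723 mol/min
Reaction term: ξ·ΔH°_rxn = 42.723 × 63.6 = 2717.2 kJ/min
Q = ΔH = 2717.2 kJ/min = 45.287 kW
Heat supplied = 45.287 kW

Q_in = 45.3 kW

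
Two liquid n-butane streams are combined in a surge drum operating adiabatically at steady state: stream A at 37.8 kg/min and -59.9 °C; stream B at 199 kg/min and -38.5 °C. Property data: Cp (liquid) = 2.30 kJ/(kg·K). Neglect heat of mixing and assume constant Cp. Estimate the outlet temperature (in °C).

T_out = -41.9 °C

Adiabatic, steady state ⇒ Σ ṁᵢCp,ᵢ(T_out − Tᵢ) = 0
Σ ṁᵢCp,ᵢTᵢ = 37.8×2.30×-59.9 + 199×2.30×-38.5 = -22829
Σ ṁᵢCp,ᵢ = 37.8×2.30 + 199×2.30 = 544.64
T_out = -22829 / 544.64 = -41.916 °C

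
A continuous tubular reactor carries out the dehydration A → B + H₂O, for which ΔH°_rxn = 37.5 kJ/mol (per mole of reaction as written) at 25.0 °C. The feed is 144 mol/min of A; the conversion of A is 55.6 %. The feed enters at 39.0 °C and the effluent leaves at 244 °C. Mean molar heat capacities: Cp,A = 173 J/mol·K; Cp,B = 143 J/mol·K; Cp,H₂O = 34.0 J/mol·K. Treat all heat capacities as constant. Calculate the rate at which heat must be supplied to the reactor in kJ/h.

Extent of reaction ξ = 0.556 × 144 = 80.064 mol/min
Reaction term: ξ·ΔH°_rxn = 80.064 × 37.5 = 3002.4 kJ/min
Sensible, feed 39.0→25 °C: -348.77 kJ/min
Outlet flows (mol/min): A 63.936, B 80.064, H₂O 80.064
Sensible, products 25→244 °C: 5525.9 kJ/min
Q = ΔH = 8179.5 kJ/min = 136.32 kW
Heat supplied = 490770 kJ/h

Q_in = 491000 kJ/h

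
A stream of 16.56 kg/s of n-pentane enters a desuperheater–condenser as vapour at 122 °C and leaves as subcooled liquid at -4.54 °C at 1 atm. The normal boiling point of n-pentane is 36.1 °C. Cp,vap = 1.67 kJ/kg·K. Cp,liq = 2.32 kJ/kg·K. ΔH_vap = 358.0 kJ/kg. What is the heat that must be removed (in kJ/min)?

vapour 122→36.1 °C: -143.45 kJ/kg
condensation at 36.1 °C: -358 kJ/kg
liquid 36.1→-4.54 °C: -94.285 kJ/kg
Δh = -143.45 + -358 + -94.285 = -595.74 kJ/kg
Q = ṁ·Δh = 16.56 kg/s × -595.74 kJ/kg = -9865.4 kJ/s
|Q| = 9865.4 kW = 591930 kJ/min

Q_c = 592000 kJ/min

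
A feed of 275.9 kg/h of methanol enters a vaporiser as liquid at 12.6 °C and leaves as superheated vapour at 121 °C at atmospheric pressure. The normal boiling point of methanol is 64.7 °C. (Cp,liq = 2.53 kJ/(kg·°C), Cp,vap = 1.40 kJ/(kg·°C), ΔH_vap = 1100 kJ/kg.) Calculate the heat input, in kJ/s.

liquid 12.6→64.7 °C: 131.81 kJ/kg
vaporisation at 64.7 °C: 1100 kJ/kg
vapour 64.7→121 °C: 78.82 kJ/kg
Δh = 131.81 + 1100 + 78.82 = 1310.6 kJ/kg
Q = ṁ·Δh = 275.9 kg/h × 1310.6 kJ/kg = 361600 kJ/h
|Q| = 100.45 kW

Q = 100 kJ/s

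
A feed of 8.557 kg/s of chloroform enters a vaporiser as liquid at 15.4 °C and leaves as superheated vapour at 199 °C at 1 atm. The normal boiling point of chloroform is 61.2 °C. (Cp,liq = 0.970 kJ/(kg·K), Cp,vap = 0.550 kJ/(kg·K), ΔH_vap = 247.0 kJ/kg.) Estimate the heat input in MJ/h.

liquid 15.4→61.2 °C: 44.426 kJ/kg
vaporisation at 61.2 °C: 247 kJ/kg
vapour 61.2→199 °C: 75.79 kJ/kg
Δh = 44.426 + 247 + 75.79 = 367.22 kJ/kg
Q = ṁ·Δh = 8.557 kg/s × 367.22 kJ/kg = 3142.3 kJ/s
|Q| = 3142.3 kW = 11312 MJ/h

Q = 11300 MJ/h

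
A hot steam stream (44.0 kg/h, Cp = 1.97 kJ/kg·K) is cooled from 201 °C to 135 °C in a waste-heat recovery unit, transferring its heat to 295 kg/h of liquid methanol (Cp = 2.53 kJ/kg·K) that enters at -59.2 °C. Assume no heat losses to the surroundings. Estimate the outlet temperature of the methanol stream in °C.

Heat released by hot stream: Q = 44.0 × 1.97 × (201 − 135) = 5720.9 kJ/h
Energy balance on cold side (adiabatic exchanger): Q = ṁ_c·Cp_c·(T_c,out − T_c,in)
T_c,out = -59.2 + 5720.9/(295 × 2.53) = -51.535 °C

T_c,out = -51.5 °C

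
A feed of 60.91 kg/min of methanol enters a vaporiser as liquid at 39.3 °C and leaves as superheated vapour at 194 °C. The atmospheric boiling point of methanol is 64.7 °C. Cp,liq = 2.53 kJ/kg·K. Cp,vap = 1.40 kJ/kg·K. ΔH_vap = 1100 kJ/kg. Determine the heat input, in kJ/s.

liquid 39.3→64.7 °C: 64.262 kJ/kg
vaporisation at 64.7 °C: 1100 kJ/kg
vapour 64.7→194 °C: 181.02 kJ/kg
Δh = 64.262 + 1100 + 181.02 = 1345.3 kJ/kg
Q = ṁ·Δh = 60.91 kg/min × 1345.3 kJ/kg = 81941 kJ/min
|Q| = 1365.7 kW

Q = 1370 kJ/s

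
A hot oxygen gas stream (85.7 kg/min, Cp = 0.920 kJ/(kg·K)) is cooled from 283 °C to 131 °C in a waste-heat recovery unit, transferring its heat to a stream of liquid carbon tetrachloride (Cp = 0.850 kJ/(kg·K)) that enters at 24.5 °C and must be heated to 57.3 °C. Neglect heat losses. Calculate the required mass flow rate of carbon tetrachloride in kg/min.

ṁ_c = 430 kg/min

Heat released by hot stream: Q = 85.7 × 0.920 × (283 − 131) = 11984 kJ/min
Energy balance on cold side (adiabatic exchanger): Q = ṁ_c·Cp_c·(T_c,out − T_c,in)
ṁ_c = 11984 / [0.850 × (57.3 − 24.5)] = 429.85 kg/min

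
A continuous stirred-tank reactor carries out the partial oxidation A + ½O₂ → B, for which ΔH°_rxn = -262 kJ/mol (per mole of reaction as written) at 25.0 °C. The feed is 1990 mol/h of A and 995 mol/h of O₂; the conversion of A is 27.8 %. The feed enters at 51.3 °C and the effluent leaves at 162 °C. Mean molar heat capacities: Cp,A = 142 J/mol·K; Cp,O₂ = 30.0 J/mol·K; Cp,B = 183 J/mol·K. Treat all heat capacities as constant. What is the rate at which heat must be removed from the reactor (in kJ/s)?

Extent of reaction ξ = 0.278 × 1990 = 553.22 mol/h
Reaction term: ξ·ΔH°_rxn = 553.22 × -262 = -144940 kJ/h
Sensible, feed 51.3→25 °C: -8216.9 kJ/h
Outlet flows (mol/h): A 1436.8, O₂ 718.39, B 553.22
Sensible, products 25→162 °C: 44773 kJ/h
Q = ΔH = -108390 kJ/h = -30.108 kW
Heat removed = 30.108 kJ/s

Q_out = 30.1 kJ/s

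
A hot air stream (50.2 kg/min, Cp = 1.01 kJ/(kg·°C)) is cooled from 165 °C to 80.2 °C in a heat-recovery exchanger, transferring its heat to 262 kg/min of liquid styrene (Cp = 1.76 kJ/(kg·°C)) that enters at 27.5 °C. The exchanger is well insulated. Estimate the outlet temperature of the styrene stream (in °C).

Heat released by hot stream: Q = 50.2 × 1.01 × (165 − 80.2) = 4299.5 kJ/min
Energy balance on cold side (adiabatic exchanger): Q = ṁ_c·Cp_c·(T_c,out − T_c,in)
T_c,out = 27.5 + 4299.5/(262 × 1.76) = 36.824 °C

T_c,out = 36.8 °C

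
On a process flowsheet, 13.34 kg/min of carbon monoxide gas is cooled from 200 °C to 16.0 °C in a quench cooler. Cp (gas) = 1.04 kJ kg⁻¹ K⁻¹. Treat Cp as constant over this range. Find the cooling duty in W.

Q_c = 42500 W

Q = ṁ·Cp·ΔT = 13.34 × 1.04 × (16.0 − 200) = -2552.7 kJ/min
Converting: 2552.7 / 60 s = 42.546 kW
Cooling duty = 42546 W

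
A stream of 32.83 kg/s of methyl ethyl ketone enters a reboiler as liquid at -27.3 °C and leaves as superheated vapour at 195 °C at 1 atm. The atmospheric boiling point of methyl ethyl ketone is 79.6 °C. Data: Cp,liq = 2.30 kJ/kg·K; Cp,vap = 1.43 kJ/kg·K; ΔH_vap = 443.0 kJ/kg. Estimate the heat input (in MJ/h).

liquid -27.3→79.6 °C: 245.87 kJ/kg
vaporisation at 79.6 °C: 443 kJ/kg
vapour 79.6→195 °C: 165.02 kJ/kg
Δh = 245.87 + 443 + 165.02 = 853.89 kJ/kg
Q = ṁ·Δh = 32.83 kg/s × 853.89 kJ/kg = 28033 kJ/s
|Q| = 28033 kW = 100920 MJ/h

Q = 101000 MJ/h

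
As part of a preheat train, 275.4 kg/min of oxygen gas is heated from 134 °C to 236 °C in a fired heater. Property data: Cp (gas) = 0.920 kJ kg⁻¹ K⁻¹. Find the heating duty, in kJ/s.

Q = 431 kJ/s

Q = ṁ·Cp·ΔT = 275.4 × 0.920 × (236 − 134) = 25844 kJ/min
Converting: 25844 / 60 s = 430.73 kW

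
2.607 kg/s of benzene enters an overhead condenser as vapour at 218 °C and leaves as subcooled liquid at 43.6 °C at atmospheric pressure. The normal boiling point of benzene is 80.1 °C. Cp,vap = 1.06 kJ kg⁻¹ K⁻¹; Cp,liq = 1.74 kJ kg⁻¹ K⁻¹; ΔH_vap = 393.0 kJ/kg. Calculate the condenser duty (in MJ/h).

vapour 218→80.1 °C: -146.17 kJ/kg
condensation at 80.1 °C: -393 kJ/kg
liquid 80.1→43.6 °C: -63.51 kJ/kg
Δh = -146.17 + -393 + -63.51 = -602.68 kJ/kg
Q = ṁ·Δh = 2.607 kg/s × -602.68 kJ/kg = -1571.2 kJ/s
|Q| = 1571.2 kW = 5656.3 MJ/h

Q_c = 5660 MJ/h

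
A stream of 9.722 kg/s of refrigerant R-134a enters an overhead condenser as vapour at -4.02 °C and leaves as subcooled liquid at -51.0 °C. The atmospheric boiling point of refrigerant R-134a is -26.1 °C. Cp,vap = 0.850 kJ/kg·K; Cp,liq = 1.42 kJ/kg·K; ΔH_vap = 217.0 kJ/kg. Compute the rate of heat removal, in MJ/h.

vapour -4.02→-26.1 °C: -18.768 kJ/kg
condensation at -26.1 °C: -217 kJ/kg
liquid -26.1→-51.0 °C: -35.358 kJ/kg
Δh = -18.768 + -217 + -35.358 = -271.13 kJ/kg
Q = ṁ·Δh = 9.722 kg/s × -271.13 kJ/kg = -2635.9 kJ/s
|Q| = 2635.9 kW = 9489.2 MJ/h

Q_c = 9490 MJ/h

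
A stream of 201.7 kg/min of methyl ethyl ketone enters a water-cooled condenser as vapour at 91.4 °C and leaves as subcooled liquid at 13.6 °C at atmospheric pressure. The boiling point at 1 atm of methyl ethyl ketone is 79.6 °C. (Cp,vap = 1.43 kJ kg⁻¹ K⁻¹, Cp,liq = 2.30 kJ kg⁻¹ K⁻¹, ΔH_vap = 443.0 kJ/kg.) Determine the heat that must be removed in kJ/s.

Q_c = 2060 kJ/s

vapour 91.4→79.6 °C: -16.874 kJ/kg
condensation at 79.6 °C: -443 kJ/kg
liquid 79.6→13.6 °C: -151.8 kJ/kg
Δh = -16.874 + -443 + -151.8 = -611.67 kJ/kg
Q = ṁ·Δh = 201.7 kg/min × -611.67 kJ/kg = -123370 kJ/min
|Q| = 2056.2 kW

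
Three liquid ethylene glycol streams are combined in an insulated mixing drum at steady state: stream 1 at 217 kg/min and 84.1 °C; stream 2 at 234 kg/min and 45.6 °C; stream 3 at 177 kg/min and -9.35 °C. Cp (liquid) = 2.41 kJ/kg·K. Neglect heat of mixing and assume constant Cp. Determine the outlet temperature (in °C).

T_out = 43.4 °C

Energy balance with Q = 0: Σ ṁᵢCp,ᵢ(T_out − Tᵢ) = 0
T_out = Σ ṁᵢCp,ᵢTᵢ / Σ ṁᵢCp,ᵢ
      = 65709 / 1513.5 = 43.416 °C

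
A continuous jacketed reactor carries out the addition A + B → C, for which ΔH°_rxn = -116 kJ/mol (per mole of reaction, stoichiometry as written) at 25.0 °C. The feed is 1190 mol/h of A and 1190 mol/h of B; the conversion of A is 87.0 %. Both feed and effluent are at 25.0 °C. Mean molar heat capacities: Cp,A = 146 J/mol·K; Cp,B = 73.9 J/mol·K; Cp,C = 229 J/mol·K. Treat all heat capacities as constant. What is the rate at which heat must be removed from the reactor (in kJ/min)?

Extent of reaction ξ = 0.870 × 1190 = 1035.3 mol/h
Reaction term: ξ·ΔH°_rxn = 1035.3 × -116 = -120090 kJ/h
Q = ΔH = -120090 kJ/h = -33.36 kW
Heat removed = 2001.6 kJ/min

Q_out = 2000 kJ/min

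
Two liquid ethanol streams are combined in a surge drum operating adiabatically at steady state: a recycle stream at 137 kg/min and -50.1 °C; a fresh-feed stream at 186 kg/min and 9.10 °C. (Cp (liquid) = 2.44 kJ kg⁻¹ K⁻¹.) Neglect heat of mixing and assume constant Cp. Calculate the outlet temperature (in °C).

Energy balance with Q = 0: Σ ṁᵢCp,ᵢ(T_out − Tᵢ) = 0
Σ ṁᵢCp,ᵢTᵢ = 137×2.44×-50.1 + 186×2.44×9.10 = -12617
Σ ṁᵢCp,ᵢ = 137×2.44 + 186×2.44 = 788.12
T_out = -12617 / 788.12 = -16.01 °C

T_out = -16.0 °C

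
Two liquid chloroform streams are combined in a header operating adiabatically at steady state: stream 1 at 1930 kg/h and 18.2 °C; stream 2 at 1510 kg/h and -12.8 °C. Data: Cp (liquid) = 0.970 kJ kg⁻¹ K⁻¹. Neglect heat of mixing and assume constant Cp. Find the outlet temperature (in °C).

Energy balance with Q = 0: Σ ṁᵢCp,ᵢ(T_out − Tᵢ) = 0
Σ ṁᵢCp,ᵢTᵢ = 1930×0.970×18.2 + 1510×0.970×-12.8 = 15324
Σ ṁᵢCp,ᵢ = 1930×0.970 + 1510×0.970 = 3336.8
T_out = 15324 / 3336.8 = 4.5924 °C

T_out = 4.59 °C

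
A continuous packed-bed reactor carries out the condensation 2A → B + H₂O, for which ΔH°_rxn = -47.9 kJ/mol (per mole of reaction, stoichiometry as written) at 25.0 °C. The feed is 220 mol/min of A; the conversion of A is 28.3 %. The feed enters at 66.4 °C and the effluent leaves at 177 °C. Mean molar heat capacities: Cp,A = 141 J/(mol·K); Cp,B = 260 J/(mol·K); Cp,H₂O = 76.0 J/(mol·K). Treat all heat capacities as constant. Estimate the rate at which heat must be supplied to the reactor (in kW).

Q_in = 36.6 kW

Extent of reaction ξ = 0.283 × 220 / 2 = 31.13 mol/min
Reaction term: ξ·ΔH°_rxn = 31.13 × -47.9 = -1491.1 kJ/min
Sensible, feed 66.4→25 °C: -1284.2 kJ/min
Outlet flows (mol/min): A 157.74, B 31.13, H₂O 31.13
Sensible, products 25→177 °C: 4970.6 kJ/min
Q = ΔH = 2195.2 kJ/min = 36.587 kW
Heat supplied = 36.587 kW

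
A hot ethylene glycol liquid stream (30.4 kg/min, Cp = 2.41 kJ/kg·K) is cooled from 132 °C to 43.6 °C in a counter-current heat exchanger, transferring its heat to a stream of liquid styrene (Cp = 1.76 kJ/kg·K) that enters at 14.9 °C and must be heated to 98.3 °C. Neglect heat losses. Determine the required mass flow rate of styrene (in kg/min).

Heat released by hot stream: Q = 30.4 × 2.41 × (132 − 43.6) = 6476.5 kJ/min
Energy balance on cold side (adiabatic exchanger): Q = ṁ_c·Cp_c·(T_c,out − T_c,in)
ṁ_c = 6476.5 / [1.76 × (98.3 − 14.9)] = 44.123 kg/min

ṁ_c = 44.1 kg/min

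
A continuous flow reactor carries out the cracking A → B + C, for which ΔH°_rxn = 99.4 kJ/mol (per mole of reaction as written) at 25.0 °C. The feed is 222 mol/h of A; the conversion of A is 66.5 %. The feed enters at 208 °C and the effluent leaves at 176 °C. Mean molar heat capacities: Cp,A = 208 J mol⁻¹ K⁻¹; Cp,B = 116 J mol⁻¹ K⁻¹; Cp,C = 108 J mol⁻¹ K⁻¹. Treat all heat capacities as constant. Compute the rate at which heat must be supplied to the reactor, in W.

Extent of reaction ξ = 0.665 × 222 = 147.63 mol/h
Reaction term: ξ·ΔH°_rxn = 147.63 × 99.4 = 14674 kJ/h
Sensible, feed 208→25 °C: -8450.2 kJ/h
Outlet flows (mol/h): A 74.37, B 147.63, C 147.63
Sensible, products 25→176 °C: 7329.3 kJ/h
Q = ΔH = 13553 kJ/h = 3.7649 kW
Heat supplied = 3764.9 W

Q_in = 3760 W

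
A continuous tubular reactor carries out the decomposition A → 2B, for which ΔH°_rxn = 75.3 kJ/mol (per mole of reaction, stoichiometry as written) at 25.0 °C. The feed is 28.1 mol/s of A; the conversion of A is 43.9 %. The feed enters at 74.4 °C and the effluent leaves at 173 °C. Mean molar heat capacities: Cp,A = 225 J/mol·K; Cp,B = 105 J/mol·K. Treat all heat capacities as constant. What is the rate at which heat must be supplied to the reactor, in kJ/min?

Q_in = 91500 kJ/min

Extent of reaction ξ = 0.439 × 28.1 = 12.336 mol/s
Reaction term: ξ·ΔH°_rxn = 12.336 × 75.3 = 928.89 kJ/s
Sensible, feed 74.4→25 °C: -312.33 kJ/s
Outlet flows (mol/s): A 15.764, B 24.672
Sensible, products 25→173 °C: 908.34 kJ/s
Q = ΔH = 1524.9 kJ/s = 1524.9 kW
Heat supplied = 91494 kJ/min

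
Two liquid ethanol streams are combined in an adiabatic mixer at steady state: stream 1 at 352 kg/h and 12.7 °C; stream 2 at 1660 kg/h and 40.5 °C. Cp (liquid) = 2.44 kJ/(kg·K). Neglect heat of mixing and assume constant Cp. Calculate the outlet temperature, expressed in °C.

Energy balance with Q = 0: Σ ṁᵢCp,ᵢ(T_out − Tᵢ) = 0
T_out = Σ ṁᵢCp,ᵢTᵢ / Σ ṁᵢCp,ᵢ
      = 174950 / 4909.3 = 35.636 °C

T_out = 35.6 °C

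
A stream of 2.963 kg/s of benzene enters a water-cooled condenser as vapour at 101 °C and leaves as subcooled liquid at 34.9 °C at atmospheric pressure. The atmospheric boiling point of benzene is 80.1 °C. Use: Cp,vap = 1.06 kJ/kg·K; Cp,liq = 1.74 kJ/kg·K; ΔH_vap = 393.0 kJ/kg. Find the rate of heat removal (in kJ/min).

vapour 101→80.1 °C: -22.154 kJ/kg
condensation at 80.1 °C: -393 kJ/kg
liquid 80.1→34.9 °C: -78.648 kJ/kg
Δh = -22.154 + -393 + -78.648 = -493.8 kJ/kg
Q = ṁ·Δh = 2.963 kg/s × -493.8 kJ/kg = -1463.1 kJ/s
|Q| = 1463.1 kW = 87788 kJ/min

Q_c = 87800 kJ/min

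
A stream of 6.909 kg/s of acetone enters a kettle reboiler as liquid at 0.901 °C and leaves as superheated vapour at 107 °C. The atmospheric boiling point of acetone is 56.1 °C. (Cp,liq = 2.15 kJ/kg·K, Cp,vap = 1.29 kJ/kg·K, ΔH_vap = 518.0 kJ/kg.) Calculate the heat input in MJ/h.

liquid 0.901→56.1 °C: 118.68 kJ/kg
vaporisation at 56.1 °C: 518 kJ/kg
vapour 56.1→107 °C: 65.661 kJ/kg
Δh = 118.68 + 518 + 65.661 = 702.34 kJ/kg
Q = ṁ·Δh = 6.909 kg/s × 702.34 kJ/kg = 4852.5 kJ/s
|Q| = 4852.5 kW = 17469 MJ/h

Q = 17500 MJ/h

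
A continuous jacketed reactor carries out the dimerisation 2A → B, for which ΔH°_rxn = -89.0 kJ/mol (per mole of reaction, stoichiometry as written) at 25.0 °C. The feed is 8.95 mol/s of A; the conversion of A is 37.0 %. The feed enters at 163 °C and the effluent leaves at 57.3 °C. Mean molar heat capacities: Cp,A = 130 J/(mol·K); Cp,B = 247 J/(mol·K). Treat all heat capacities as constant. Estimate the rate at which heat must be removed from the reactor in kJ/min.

Q_out = 16300 kJ/min

Extent of reaction ξ = 0.370 × 8.95 / 2 = 1.6557 mol/s
Reaction term: ξ·ΔH°_rxn = 1.6557 × -89.0 = -147.36 kJ/s
Sensible, feed 163→25 °C: -160.56 kJ/s
Outlet flows (mol/s): A 5.6385, B 1.6557
Sensible, products 25→57.3 °C: 36.886 kJ/s
Q = ΔH = -271.04 kJ/s = -271.04 kW
Heat removed = 16262 kJ/min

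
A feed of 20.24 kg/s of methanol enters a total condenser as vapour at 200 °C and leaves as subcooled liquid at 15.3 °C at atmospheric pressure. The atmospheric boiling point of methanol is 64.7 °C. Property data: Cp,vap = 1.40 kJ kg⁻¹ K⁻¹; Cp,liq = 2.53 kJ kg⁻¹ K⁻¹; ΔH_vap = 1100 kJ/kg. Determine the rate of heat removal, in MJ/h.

vapour 200→64.7 °C: -189.42 kJ/kg
condensation at 64.7 °C: -1100 kJ/kg
liquid 64.7→15.3 °C: -124.98 kJ/kg
Δh = -189.42 + -1100 + -124.98 = -1414.4 kJ/kg
Q = ṁ·Δh = 20.24 kg/s × -1414.4 kJ/kg = -28627 kJ/s
|Q| = 28627 kW = 103060 MJ/h

Q_c = 103000 MJ/h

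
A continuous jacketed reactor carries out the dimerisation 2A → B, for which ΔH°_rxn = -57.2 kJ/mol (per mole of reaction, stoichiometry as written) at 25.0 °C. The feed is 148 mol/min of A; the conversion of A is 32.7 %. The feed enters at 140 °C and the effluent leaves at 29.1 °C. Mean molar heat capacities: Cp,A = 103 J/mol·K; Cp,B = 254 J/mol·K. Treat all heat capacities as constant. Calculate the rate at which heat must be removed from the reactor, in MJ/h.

Q_out = 184 MJ/h

Extent of reaction ξ = 0.327 × 148 / 2 = 24.198 mol/min
Reaction term: ξ·ΔH°_rxn = 24.198 × -57.2 = -1384.1 kJ/min
Sensible, feed 140→25 °C: -1753.1 kJ/min
Outlet flows (mol/min): A 99.604, B 24.198
Sensible, products 25→29.1 °C: 67.263 kJ/min
Q = ΔH = -3069.9 kJ/min = -51.165 kW
Heat removed = 184.2 MJ/h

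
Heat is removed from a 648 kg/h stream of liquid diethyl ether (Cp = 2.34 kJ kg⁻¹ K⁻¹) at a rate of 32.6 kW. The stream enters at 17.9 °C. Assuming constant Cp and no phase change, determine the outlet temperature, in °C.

T_out = -59.5 °C

Q = 32.6 kW = 117360 kJ/h
ΔT = Q/(ṁ·Cp) = 117360/(648×2.34) = 77.398 K
T_out = 17.9 − 77.398 = -59.498 °C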